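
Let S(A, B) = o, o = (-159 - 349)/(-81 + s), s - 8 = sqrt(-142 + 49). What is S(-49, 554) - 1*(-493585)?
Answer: 1338127477/2711 + 254*I*sqrt(93)/2711 ≈ 4.9359e+5 + 0.90354*I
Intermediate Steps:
s = 8 + I*sqrt(93) (s = 8 + sqrt(-142 + 49) = 8 + sqrt(-93) = 8 + I*sqrt(93) ≈ 8.0 + 9.6436*I)
o = -508/(-73 + I*sqrt(93)) (o = (-159 - 349)/(-81 + (8 + I*sqrt(93))) = -508/(-73 + I*sqrt(93)) ≈ 6.8395 + 0.90354*I)
S(A, B) = 18542/2711 + 254*I*sqrt(93)/2711
S(-49, 554) - 1*(-493585) = (18542/2711 + 254*I*sqrt(93)/2711) - 1*(-493585) = (18542/2711 + 254*I*sqrt(93)/2711) + 493585 = 1338127477/2711 + 254*I*sqrt(93)/2711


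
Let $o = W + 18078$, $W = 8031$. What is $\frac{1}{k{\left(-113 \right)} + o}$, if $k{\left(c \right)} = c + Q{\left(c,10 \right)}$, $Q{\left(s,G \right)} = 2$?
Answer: $\frac{1}{25998} \approx 3.8464 \cdot 10^{-5}$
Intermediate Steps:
$k{\left(c \right)} = 2 + c$ ($k{\left(c \right)} = c + 2 = 2 + c$)
$o = 26109$ ($o = 8031 + 18078 = 26109$)
$\frac{1}{k{\left(-113 \right)} + o} = \frac{1}{\left(2 - 113\right) + 26109} = \frac{1}{-111 + 26109} = \frac{1}{25998}$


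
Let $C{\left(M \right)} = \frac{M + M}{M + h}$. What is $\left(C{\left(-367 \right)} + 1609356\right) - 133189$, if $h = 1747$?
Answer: $\frac{1018554863}{690} \approx 1.4762 \cdot 10^{6}$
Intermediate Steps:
$C{\left(M \right)} = \frac{2 M}{1747 + M}$ ($C{\left(M \right)} = \frac{M + M}{M + 1747} = \frac{2 M}{1747 + M}$)
$\left(C{\left(-367 \right)} + 1609356\right) - 133189 = \left(2 \left(-367\right) \frac{1}{1747 - 367} + 1609356\right) - 133189 = \left(2 \left(-367\right) \frac{1}{1380} + 1609356\right) - 133189 = \left(- \frac{367}{690} + 1609356\right) - 133189 = \frac{1110455273}{690} - 133189 = \frac{1018554863}{690}$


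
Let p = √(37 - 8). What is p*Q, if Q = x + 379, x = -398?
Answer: -19*√29 ≈ -102.32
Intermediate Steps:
p = √29 ≈ 5.3852
Q = -19 (Q = -398 + 379 = -19)
p*Q = √29*(-19) = -19*√29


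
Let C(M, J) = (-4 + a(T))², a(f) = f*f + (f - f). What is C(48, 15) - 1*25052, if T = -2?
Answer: -25052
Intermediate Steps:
a(f) = f² (a(f) = f² + 0 = f²)
C(M, J) = 0 (C(M, J) = (-4 + (-2)²)² = (-4 + 4)² = 0² = 0)
C(48, 15) - 1*25052 = 0 - 1*25052 = 0 - 25052 = -25052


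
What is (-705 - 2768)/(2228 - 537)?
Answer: -3473/1691 ≈ -2.0538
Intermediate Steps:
(-705 - 2768)/(2228 - 537) = -3473/1691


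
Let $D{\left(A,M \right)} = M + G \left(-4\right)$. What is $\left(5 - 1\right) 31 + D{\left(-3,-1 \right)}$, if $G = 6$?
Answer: $99$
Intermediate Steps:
$D{\left(A,M \right)} = -24 + M$ ($D{\left(A,M \right)} = M + 6 \left(-4\right) = M - 24 = -24 + M$)
$\left(5 - 1\right) 31 + D{\left(-3,-1 \right)} = \left(5 - 1\right) 31 - 25 = 4 \cdot 31 - 25 = 124 - 25 = 99$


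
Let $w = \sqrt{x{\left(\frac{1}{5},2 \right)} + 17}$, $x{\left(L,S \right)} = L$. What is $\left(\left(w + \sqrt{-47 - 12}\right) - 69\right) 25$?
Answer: $-1725 + 5 \sqrt{430} + 25 i \sqrt{59} \approx -1621.3 + 192.03 i$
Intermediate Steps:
$w = \frac{\sqrt{430}}{5}$ ($w = \sqrt{\frac{1}{5} + 17} = \sqrt{\frac{86}{5}} = \frac{\sqrt{430}}{5} \approx 4.1473$)
$\left(\left(w + \sqrt{-47 - 12}\right) - 69\right) 25 = \left(\left(\frac{\sqrt{430}}{5} + \sqrt{-47 - 12}\right) - 69\right) 25 = \left(\left(\frac{\sqrt{430}}{5} + \sqrt{-59}\right) - 69\right) 25 = \left(\left(\frac{\sqrt{430}}{5} + i \sqrt{59}\right) - 69\right) 25 = \left(-69 + \frac{\sqrt{430}}{5} + i \sqrt{59}\right) 25 = -1725 + 5 \sqrt{430} + 25 i \sqrt{59}$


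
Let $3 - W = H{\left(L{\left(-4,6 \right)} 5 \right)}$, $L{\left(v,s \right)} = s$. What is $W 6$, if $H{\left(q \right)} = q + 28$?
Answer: $-330$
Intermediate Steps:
$H{\left(q \right)} = 28 + q$
$W = -55$ ($W = 3 - \left(28 + 6 \cdot 5\right) = 3 - \left(28 + 30\right) = 3 - 58 = -55$)
$W 6 = \left(-55\right) 6 = -330$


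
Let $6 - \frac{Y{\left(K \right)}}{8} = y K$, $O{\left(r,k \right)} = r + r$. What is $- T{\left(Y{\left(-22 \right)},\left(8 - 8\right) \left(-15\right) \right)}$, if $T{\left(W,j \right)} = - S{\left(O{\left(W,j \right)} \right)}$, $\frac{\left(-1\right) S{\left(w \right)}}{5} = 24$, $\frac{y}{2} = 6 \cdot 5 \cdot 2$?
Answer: $-120$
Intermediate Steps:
$O{\left(r,k \right)} = 2 r$
$y = 120$ ($y = 2 \cdot 6 \cdot 5 \cdot 2 = 2 \cdot 30 \cdot 2 = 2 \cdot 60 = 120$)
$S{\left(w \right)} = -120$ ($S{\left(w \right)} = \left(-5\right) 24 = -120$)
$Y{\left(K \right)} = 48 - 960 K$ ($Y{\left(K \right)} = 48 - 8 \cdot 120 K = 48 - 960 K$)
$T{\left(W,j \right)} = 120$ ($T{\left(W,j \right)} = \left(-1\right) \left(-120\right) = 120$)
$- T{\left(Y{\left(-22 \right)},\left(8 - 8\right) \left(-15\right) \right)} = \left(-1\right) 120 = -120$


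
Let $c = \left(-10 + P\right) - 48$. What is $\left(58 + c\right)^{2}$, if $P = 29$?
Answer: $841$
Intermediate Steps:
$c = -29$ ($c = \left(-10 + 29\right) - 48 = 19 - 48 = -29$)
$\left(58 + c\right)^{2} = \left(58 - 29\right)^{2} = 29^{2} = 841$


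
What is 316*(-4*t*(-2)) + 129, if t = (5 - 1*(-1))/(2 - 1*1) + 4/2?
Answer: 20353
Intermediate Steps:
t = 8 (t = (5 + 1)/(2 - 1) + 4*(1/2) = 6/1 + 2 = 6*1 + 2 = 6 + 2 = 8)
316*(-4*t*(-2)) + 129 = 316*(-4*8*(-2)) + 129 = 316*(-32*(-2)) + 129 = 316*64 + 129 = 20224 + 129 = 20353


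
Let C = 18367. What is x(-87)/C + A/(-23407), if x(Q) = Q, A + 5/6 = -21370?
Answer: 2342890121/2579498214 ≈ 0.90827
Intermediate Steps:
A = -128225/6 (A = -5/6 - 21370 = -128225/6 ≈ -21371.)
x(-87)/C + A/(-23407) = -87/18367 - 128225/6/(-23407) = -87*1/18367 - 128225/6*(-1/23407) = -87/18367 + 128225/140442 = 2342890121/2579498214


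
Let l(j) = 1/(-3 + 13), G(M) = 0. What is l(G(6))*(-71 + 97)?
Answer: 13/5 ≈ 2.6000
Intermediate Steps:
l(j) = ⅒ (l(j) = 1/10 = ⅒)
l(G(6))*(-71 + 97) = (-71 + 97)/10 = (⅒)*26 = 13/5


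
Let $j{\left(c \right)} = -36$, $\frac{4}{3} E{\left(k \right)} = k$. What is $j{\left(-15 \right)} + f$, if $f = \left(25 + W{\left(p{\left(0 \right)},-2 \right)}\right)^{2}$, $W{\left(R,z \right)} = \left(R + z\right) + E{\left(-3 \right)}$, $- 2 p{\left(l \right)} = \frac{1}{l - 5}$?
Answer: $\frac{159489}{400} \approx 398.72$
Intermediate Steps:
$p{\left(l \right)} = - \frac{1}{2 \left(-5 + l\right)}$ ($p{\left(l \right)} = - \frac{1}{2 \left(l - 5\right)} = - \frac{1}{2 \left(-5 + l\right)}$)
$E{\left(k \right)} = \frac{3 k}{4}$
$W{\left(R,z \right)} = - \frac{9}{4} + R + z$ ($W{\left(R,z \right)} = \left(R + z\right) + \frac{3}{4} \left(-3\right) = \left(R + z\right) - \frac{9}{4} = - \frac{9}{4} + R + z$)
$f = \frac{173889}{400}$ ($f = \left(25 - \left(\frac{17}{4} + \frac{1}{-10 + 2 \cdot 0}\right)\right)^{2} = \left(25 - \left(\frac{17}{4} + \frac{1}{-10 + 0}\right)\right)^{2} = \left(25 - \frac{83}{20}\right)^{2} = \left(\frac{417}{20}\right)^{2} = \frac{173889}{400} \approx 434.72$)
$j{\left(-15 \right)} + f = -36 + \frac{173889}{400} = \frac{159489}{400}$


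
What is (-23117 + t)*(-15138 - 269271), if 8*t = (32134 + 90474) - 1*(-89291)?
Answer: -7668519867/8 ≈ -9.5857e+8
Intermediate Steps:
t = 211899/8 (t = ((32134 + 90474) - 1*(-89291))/8 = (122608 + 89291)/8 = (⅛)*211899 = 211899/8 ≈ 26487.)
(-23117 + t)*(-15138 - 269271) = (-23117 + 211899/8)*(-15138 - 269271) = (26963/8)*(-284409) = -7668519867/8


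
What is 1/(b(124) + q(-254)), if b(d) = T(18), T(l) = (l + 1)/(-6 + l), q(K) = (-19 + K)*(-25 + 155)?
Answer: -12/425861 ≈ -2.8178e-5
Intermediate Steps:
q(K) = -2470 + 130*K (q(K) = (-19 + K)*130 = -2470 + 130*K)
T(l) = (1 + l)/(-6 + l)
b(d) = 19/12 (b(d) = (1 + 18)/(-6 + 18) = 19/12)
1/(b(124) + q(-254)) = 1/(19/12 + (-2470 + 130*(-254))) = 1/(19/12 + (-2470 - 33020)) = 1/(19/12 - 35490) = 1/(-425861/12) = -12/425861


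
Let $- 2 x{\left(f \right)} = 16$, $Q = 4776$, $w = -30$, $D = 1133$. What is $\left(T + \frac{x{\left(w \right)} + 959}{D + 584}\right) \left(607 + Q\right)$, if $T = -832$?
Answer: $- \frac{7684733119}{1717} \approx -4.4757 \cdot 10^{6}$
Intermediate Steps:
$x{\left(f \right)} = -8$ ($x{\left(f \right)} = \left(- \frac{1}{2}\right) 16 = -8$)
$\left(T + \frac{x{\left(w \right)} + 959}{D + 584}\right) \left(607 + Q\right) = \left(-832 + \frac{-8 + 959}{1133 + 584}\right) \left(607 + 4776\right) = \left(-832 + \frac{951}{1717}\right) 5383 = \left(- \frac{1427593}{1717}\right) 5383 = - \frac{7684733119}{1717}$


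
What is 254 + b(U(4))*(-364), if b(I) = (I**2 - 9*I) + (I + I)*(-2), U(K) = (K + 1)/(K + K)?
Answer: 49109/16 ≈ 3069.3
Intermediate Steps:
U(K) = (1 + K)/(2*K) (U(K) = (1 + K)/((2*K)) = (1 + K)*(1/(2*K)) = (1 + K)/(2*K))
b(I) = I**2 - 13*I (b(I) = (I**2 - 9*I) + (2*I)*(-2) = (I**2 - 9*I) - 4*I = I**2 - 13*I)
254 + b(U(4))*(-364) = 254 + (((1/2)*(1 + 4)/4)*(-13 + (1/2)*(1 + 4)/4))*(-364) = 254 + (((1/2)*(1/4)*5)*(-13 + (1/2)*(1/4)*5))*(-364) = 254 + (5*(-13 + 5/8)/8)*(-364) = 254 + ((5/8)*(-99/8))*(-364) = 254 - 495/64*(-364) = 254 + 45045/16 = 49109/16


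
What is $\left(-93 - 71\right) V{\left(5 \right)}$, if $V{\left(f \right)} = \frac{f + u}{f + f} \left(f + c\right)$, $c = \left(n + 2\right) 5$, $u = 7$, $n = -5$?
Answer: $1968$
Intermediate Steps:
$c = -15$ ($c = \left(-5 + 2\right) 5 = \left(-3\right) 5 = -15$)
$V{\left(f \right)} = \frac{\left(-15 + f\right) \left(7 + f\right)}{2 f}$ ($V{\left(f \right)} = \frac{f + 7}{f + f} \left(f - 15\right) = \frac{7 + f}{2 f} \left(-15 + f\right) = \frac{\left(-15 + f\right) \left(7 + f\right)}{2 f}$)
$\left(-93 - 71\right) V{\left(5 \right)} = \left(-93 - 71\right) \frac{-105 + 5 \left(-8 + 5\right)}{2 \cdot 5} = - 164 \cdot \frac{1}{2} \cdot \frac{1}{5} \left(-105 + 5 \left(-3\right)\right) = - 164 \cdot \frac{1}{2} \cdot \frac{1}{5} \left(-105 - 15\right) = - 164 \cdot \frac{1}{2} \cdot \frac{1}{5} \left(-120\right) = \left(-164\right) \left(-12\right) = 1968$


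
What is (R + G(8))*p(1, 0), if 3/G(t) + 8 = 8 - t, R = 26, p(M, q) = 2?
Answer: 205/4 ≈ 51.250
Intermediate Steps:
G(t) = -3/t (G(t) = 3/(-8 + (8 - t)) = 3/((-t)) = 3*(-1/t) = -3/t)
(R + G(8))*p(1, 0) = (26 - 3/8)*2 = (205/8)*2 = 205/4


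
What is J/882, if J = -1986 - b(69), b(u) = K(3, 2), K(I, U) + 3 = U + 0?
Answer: -1985/882 ≈ -2.2506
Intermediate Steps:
K(I, U) = -3 + U (K(I, U) = -3 + (U + 0) = -3 + U)
b(u) = -1 (b(u) = -3 + 2 = -1)
J = -1985 (J = -1986 - 1*(-1) = -1986 + 1 = -1985)
J/882 = -1985/882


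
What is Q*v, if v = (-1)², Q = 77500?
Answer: 77500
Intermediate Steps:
v = 1
Q*v = 77500*1 = 77500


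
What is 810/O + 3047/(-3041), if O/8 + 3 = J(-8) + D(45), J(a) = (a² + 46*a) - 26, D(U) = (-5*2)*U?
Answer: -399067/352756 ≈ -1.1313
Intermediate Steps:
D(U) = -10*U
J(a) = -26 + a² + 46*a
O = -6264 (O = -24 + 8*((-26 + (-8)² + 46*(-8)) - 10*45) = -24 + 8*((-26 + 64 - 368) - 450) = -24 + 8*(-330 - 450) = -24 + 8*(-780) = -24 - 6240 = -6264)
810/O + 3047/(-3041) = 810/(-6264) + 3047/(-3041) = 810*(-1/6264) + 3047*(-1/3041) = -15/116 - 3047/3041 = -399067/352756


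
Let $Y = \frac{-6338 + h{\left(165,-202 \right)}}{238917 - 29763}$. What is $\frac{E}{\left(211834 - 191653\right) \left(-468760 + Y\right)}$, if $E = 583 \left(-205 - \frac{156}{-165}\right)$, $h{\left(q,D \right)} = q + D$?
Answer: $\frac{13823197014}{1099225832061175} \approx 1.2575 \cdot 10^{-5}$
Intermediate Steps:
$h{\left(q,D \right)} = D + q$
$E = - \frac{594819}{5}$ ($E = 583 \left(-205 - 156 \left(- \frac{1}{165}\right)\right) = 583 \left(-205 - - \frac{52}{55}\right) = 583 \left(-205 + \frac{52}{55}\right) = 583 \left(- \frac{11223}{55}\right) = - \frac{594819}{5} \approx -1.1896 \cdot 10^{5}$)
$Y = - \frac{2125}{69718}$ ($Y = \frac{-6338 + \left(-202 + 165\right)}{238917 - 29763} = \frac{-6338 - 37}{209154} = \left(-6375\right) \frac{1}{209154} = - \frac{2125}{69718} \approx -0.03048$)
$\frac{E}{\left(211834 - 191653\right) \left(-468760 + Y\right)} = - \frac{594819}{5 \left(211834 - 191653\right) \left(-468760 - \frac{2125}{69718}\right)} = - \frac{594819}{5 \cdot 20181 \left(- \frac{32681011805}{69718}\right)} = - \frac{594819}{5 \left(- \frac{659535499236705}{69718}\right)} = \left(- \frac{594819}{5}\right) \left(- \frac{69718}{659535499236705}\right) = \frac{13823197014}{1099225832061175}$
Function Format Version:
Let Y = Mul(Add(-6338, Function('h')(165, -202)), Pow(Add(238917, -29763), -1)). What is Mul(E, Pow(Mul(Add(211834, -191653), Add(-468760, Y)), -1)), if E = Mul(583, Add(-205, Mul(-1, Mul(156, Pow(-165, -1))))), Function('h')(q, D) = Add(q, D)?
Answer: Rational(13823197014, 1099225832061175) ≈ 1.2575e-5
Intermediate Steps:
Function('h')(q, D) = Add(D, q)
E = Rational(-594819, 5) (E = Mul(583, Add(-205, Mul(-1, Mul(156, Rational(-1, 165))))) = Mul(583, Add(-205, Mul(-1, Rational(-52, 55)))) = Mul(583, Add(-205, Rational(52, 55))) = Mul(583, Rational(-11223, 55)) = Rational(-594819, 5) ≈ -1.1896e+5)
Y = Rational(-2125, 69718) (Y = Mul(Add(-6338, Add(-202, 165)), Pow(Add(238917, -29763), -1)) = Mul(Add(-6338, -37), Pow(209154, -1)) = Mul(-6375, Rational(1, 209154)) = Rational(-2125, 69718) ≈ -0.030480)
Mul(E, Pow(Mul(Add(211834, -191653), Add(-468760, Y)), -1)) = Mul(Rational(-594819, 5), Pow(Mul(Add(211834, -191653), Add(-468760, Rational(-2125, 69718))), -1)) = Mul(Rational(-594819, 5), Pow(Mul(20181, Rational(-32681011805, 69718)), -1)) = Mul(Rational(-594819, 5), Pow(Rational(-659535499236705, 69718), -1)) = Mul(Rational(-594819, 5), Rational(-69718, 659535499236705)) = Rational(13823197014, 1099225832061175)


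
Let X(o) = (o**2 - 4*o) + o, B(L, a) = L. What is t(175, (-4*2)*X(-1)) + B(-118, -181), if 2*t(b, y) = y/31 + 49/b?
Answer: -183483/1550 ≈ -118.38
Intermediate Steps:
X(o) = o**2 - 3*o
t(b, y) = y/62 + 49/(2*b) (t(b, y) = (y/31 + 49/b)/2 = (49/b + y/31)/2 = y/62 + 49/(2*b))
t(175, (-4*2)*X(-1)) + B(-118, -181) = (1/62)*(1519 + 175*((-4*2)*(-(-3 - 1))))/175 - 118 = (1/62)*(1/175)*(1519 + 175*(-(-8)*(-4))) - 118 = (1/62)*(1/175)*(1519 + 175*(-8*4)) - 118 = (1/62)*(1/175)*(1519 + 175*(-32)) - 118 = (1/62)*(1/175)*(1519 - 5600) - 118 = (1/62)*(1/175)*(-4081) - 118 = -583/1550 - 118 = -183483/1550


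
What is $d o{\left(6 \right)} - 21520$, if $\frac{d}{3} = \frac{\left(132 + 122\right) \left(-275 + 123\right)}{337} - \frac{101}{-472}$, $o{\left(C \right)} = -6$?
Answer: $- \frac{1547828189}{79532} \approx -19462.0$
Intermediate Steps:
$d = - \frac{54566817}{159064}$ ($d = 3 \left(\frac{\left(132 + 122\right) \left(-275 + 123\right)}{337} - \frac{101}{-472}\right) = 3 \left(254 \left(-152\right) \frac{1}{337} - - \frac{101}{472}\right) = 3 \left(\left(-38608\right) \frac{1}{337} + \frac{101}{472}\right) = 3 \left(- \frac{38608}{337} + \frac{101}{472}\right) = 3 \left(- \frac{18188939}{159064}\right) = - \frac{54566817}{159064} \approx -343.05$)
$d o{\left(6 \right)} - 21520 = \left(- \frac{54566817}{159064}\right) \left(-6\right) - 21520 = \frac{163700451}{79532} - 21520 = - \frac{1547828189}{79532}$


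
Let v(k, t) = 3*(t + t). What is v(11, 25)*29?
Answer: 4350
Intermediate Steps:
v(k, t) = 6*t (v(k, t) = 3*(2*t) = 6*t)
v(11, 25)*29 = (6*25)*29 = 150*29 = 4350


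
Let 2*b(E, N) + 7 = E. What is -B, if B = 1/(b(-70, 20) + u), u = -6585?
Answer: 2/13247 ≈ 0.00015098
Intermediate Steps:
b(E, N) = -7/2 + E/2
B = -2/13247 (B = 1/((-7/2 + (½)*(-70)) - 6585) = 1/((-7/2 - 35) - 6585) = 1/(-77/2 - 6585) = 1/(-13247/2) = -2/13247 ≈ -0.00015098)
-B = -1*(-2/13247) = 2/13247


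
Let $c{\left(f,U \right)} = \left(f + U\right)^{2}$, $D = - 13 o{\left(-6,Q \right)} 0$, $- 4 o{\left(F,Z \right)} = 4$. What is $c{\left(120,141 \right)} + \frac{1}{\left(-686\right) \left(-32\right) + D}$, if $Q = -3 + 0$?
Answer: $\frac{1495392193}{21952} \approx 68121.0$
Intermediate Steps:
$Q = -3$
$o{\left(F,Z \right)} = -1$ ($o{\left(F,Z \right)} = \left(- \frac{1}{4}\right) 4 = -1$)
$D = 0$ ($D = \left(-13\right) \left(-1\right) 0 = 13 \cdot 0 = 0$)
$c{\left(f,U \right)} = \left(U + f\right)^{2}$
$c{\left(120,141 \right)} + \frac{1}{\left(-686\right) \left(-32\right) + D} = \left(141 + 120\right)^{2} + \frac{1}{\left(-686\right) \left(-32\right) + 0} = 261^{2} + \frac{1}{21952 + 0} = 68121 + \frac{1}{21952} = \frac{1495392193}{21952}$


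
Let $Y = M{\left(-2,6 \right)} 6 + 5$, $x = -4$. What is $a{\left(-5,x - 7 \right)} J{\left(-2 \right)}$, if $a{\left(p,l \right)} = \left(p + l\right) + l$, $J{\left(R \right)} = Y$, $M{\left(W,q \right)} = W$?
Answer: $189$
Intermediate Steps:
$Y = -7$ ($Y = \left(-2\right) 6 + 5 = -12 + 5 = -7$)
$J{\left(R \right)} = -7$
$a{\left(p,l \right)} = p + 2 l$ ($a{\left(p,l \right)} = \left(l + p\right) + l = p + 2 l$)
$a{\left(-5,x - 7 \right)} J{\left(-2 \right)} = \left(-5 + 2 \left(-4 - 7\right)\right) \left(-7\right) = \left(-5 + 2 \left(-11\right)\right) \left(-7\right) = \left(-5 - 22\right) \left(-7\right) = \left(-27\right) \left(-7\right) = 189$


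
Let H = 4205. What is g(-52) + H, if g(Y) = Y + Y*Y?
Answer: 6857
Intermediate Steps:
g(Y) = Y + Y²
g(-52) + H = -52*(1 - 52) + 4205 = -52*(-51) + 4205 = 2652 + 4205 = 6857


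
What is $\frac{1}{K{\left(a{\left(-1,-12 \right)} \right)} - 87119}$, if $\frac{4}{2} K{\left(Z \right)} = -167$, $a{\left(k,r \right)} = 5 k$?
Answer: $- \frac{2}{174405} \approx -1.1468 \cdot 10^{-5}$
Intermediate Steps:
$K{\left(Z \right)} = - \frac{167}{2}$ ($K{\left(Z \right)} = \frac{1}{2} \left(-167\right) = - \frac{167}{2}$)
$\frac{1}{K{\left(a{\left(-1,-12 \right)} \right)} - 87119} = \frac{1}{- \frac{167}{2} - 87119} = \frac{1}{- \frac{174405}{2}} = - \frac{2}{174405}$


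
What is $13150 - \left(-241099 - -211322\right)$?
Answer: $42927$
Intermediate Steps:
$13150 - \left(-241099 - -211322\right) = 13150 - \left(-241099 + 211322\right) = 13150 - -29777 = 13150 + 29777 = 42927$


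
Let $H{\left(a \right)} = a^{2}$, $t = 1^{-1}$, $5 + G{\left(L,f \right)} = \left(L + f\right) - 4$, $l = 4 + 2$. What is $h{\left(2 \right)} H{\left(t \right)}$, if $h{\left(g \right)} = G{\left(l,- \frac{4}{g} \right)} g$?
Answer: $-10$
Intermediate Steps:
$l = 6$
$G{\left(L,f \right)} = -9 + L + f$ ($G{\left(L,f \right)} = -5 - \left(4 - L - f\right) = -5 + \left(-4 + L + f\right) = -9 + L + f$)
$t = 1$
$h{\left(g \right)} = g \left(-3 - \frac{4}{g}\right)$ ($h{\left(g \right)} = \left(-9 + 6 - \frac{4}{g}\right) g = \left(-3 - \frac{4}{g}\right) g = g \left(-3 - \frac{4}{g}\right)$)
$h{\left(2 \right)} H{\left(t \right)} = \left(-4 - 6\right) 1^{2} = \left(-4 - 6\right) 1 = \left(-10\right) 1 = -10$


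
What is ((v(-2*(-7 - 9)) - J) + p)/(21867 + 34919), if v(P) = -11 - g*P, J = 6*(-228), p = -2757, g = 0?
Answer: -700/28393 ≈ -0.024654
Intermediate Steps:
J = -1368
v(P) = -11 (v(P) = -11 - 0*P = -11 - 0 = -11 - 1*0 = -11 + 0 = -11)
((v(-2*(-7 - 9)) - J) + p)/(21867 + 34919) = ((-11 - 1*(-1368)) - 2757)/(21867 + 34919) = ((-11 + 1368) - 2757)/56786 = (1357 - 2757)*(1/56786) = -1400*1/56786 = -700/28393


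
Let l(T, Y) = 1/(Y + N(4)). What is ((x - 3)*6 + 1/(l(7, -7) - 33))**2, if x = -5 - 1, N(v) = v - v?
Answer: 157126225/53824 ≈ 2919.3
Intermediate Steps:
N(v) = 0
l(T, Y) = 1/Y (l(T, Y) = 1/(Y + 0) = 1/Y)
x = -6
((x - 3)*6 + 1/(l(7, -7) - 33))**2 = ((-6 - 3)*6 + 1/(1/(-7) - 33))**2 = (-9*6 + 1/(-1/7 - 33))**2 = (-54 + 1/(-232/7))**2 = (-54 - 7/232)**2 = (-12535/232)**2 = 157126225/53824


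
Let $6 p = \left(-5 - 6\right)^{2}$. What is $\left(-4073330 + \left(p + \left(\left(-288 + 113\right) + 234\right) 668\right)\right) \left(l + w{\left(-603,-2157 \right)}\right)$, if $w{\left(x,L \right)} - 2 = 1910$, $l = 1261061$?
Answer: $- \frac{10189408096517}{2} \approx -5.0947 \cdot 10^{12}$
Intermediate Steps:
$p = \frac{121}{6}$ ($p = \frac{\left(-5 - 6\right)^{2}}{6} = \frac{\left(-11\right)^{2}}{6} = \frac{1}{6} \cdot 121 = \frac{121}{6} \approx 20.167$)
$w{\left(x,L \right)} = 1912$ ($w{\left(x,L \right)} = 2 + 1910 = 1912$)
$\left(-4073330 + \left(p + \left(\left(-288 + 113\right) + 234\right) 668\right)\right) \left(l + w{\left(-603,-2157 \right)}\right) = \left(-4073330 + \left(\frac{121}{6} + \left(\left(-288 + 113\right) + 234\right) 668\right)\right) \left(1261061 + 1912\right) = \left(-4073330 + \left(\frac{121}{6} + \left(-175 + 234\right) 668\right)\right) 1262973 = \left(-4073330 + \left(\frac{121}{6} + 59 \cdot 668\right)\right) 1262973 = \left(-4073330 + \left(\frac{121}{6} + 39412\right)\right) 1262973 = \left(-4073330 + \frac{236593}{6}\right) 1262973 = \left(- \frac{24203387}{6}\right) 1262973 = - \frac{10189408096517}{2}$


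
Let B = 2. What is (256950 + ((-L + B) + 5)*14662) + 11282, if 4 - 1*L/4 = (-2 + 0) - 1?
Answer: -39670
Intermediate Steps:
L = 28 (L = 16 - 4*((-2 + 0) - 1) = 16 - 4*(-2 - 1) = 16 - 4*(-3) = 16 + 12 = 28)
(256950 + ((-L + B) + 5)*14662) + 11282 = (256950 + ((-1*28 + 2) + 5)*14662) + 11282 = (256950 + ((-28 + 2) + 5)*14662) + 11282 = (256950 + (-26 + 5)*14662) + 11282 = (256950 - 21*14662) + 11282 = (256950 - 307902) + 11282 = -50952 + 11282 = -39670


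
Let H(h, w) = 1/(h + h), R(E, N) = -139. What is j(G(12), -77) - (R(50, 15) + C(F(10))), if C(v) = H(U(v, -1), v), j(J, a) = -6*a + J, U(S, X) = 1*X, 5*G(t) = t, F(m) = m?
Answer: 6039/10 ≈ 603.90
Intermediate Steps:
G(t) = t/5
U(S, X) = X
j(J, a) = J - 6*a
H(h, w) = 1/(2*h)
C(v) = -1/2 (C(v) = (1/2)/(-1) = (1/2)*(-1) = -1/2)
j(G(12), -77) - (R(50, 15) + C(F(10))) = ((1/5)*12 - 6*(-77)) - (-139 - 1/2) = (12/5 + 462) - 1*(-279/2) = 2322/5 + 279/2 = 6039/10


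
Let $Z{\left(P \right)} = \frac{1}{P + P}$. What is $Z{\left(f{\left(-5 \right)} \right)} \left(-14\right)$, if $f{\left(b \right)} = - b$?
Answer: $- \frac{7}{5} \approx -1.4$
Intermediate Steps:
$Z{\left(P \right)} = \frac{1}{2 P}$
$Z{\left(f{\left(-5 \right)} \right)} \left(-14\right) = \frac{1}{2 \left(\left(-1\right) \left(-5\right)\right)} \left(-14\right) = \frac{1}{2 \cdot 5} \left(-14\right) = \frac{1}{2} \cdot \frac{1}{5} \left(-14\right) = \frac{1}{10} \left(-14\right) = - \frac{7}{5}$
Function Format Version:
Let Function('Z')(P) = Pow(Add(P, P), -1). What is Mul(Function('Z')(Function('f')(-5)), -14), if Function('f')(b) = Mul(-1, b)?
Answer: Rational(-7, 5) ≈ -1.4000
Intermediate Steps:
Function('Z')(P) = Mul(Rational(1, 2), Pow(P, -1)) (Function('Z')(P) = Pow(Mul(2, P), -1) = Mul(Rational(1, 2), Pow(P, -1)))
Mul(Function('Z')(Function('f')(-5)), -14) = Mul(Mul(Rational(1, 2), Pow(Mul(-1, -5), -1)), -14) = Mul(Mul(Rational(1, 2), Pow(5, -1)), -14) = Mul(Mul(Rational(1, 2), Rational(1, 5)), -14) = Mul(Rational(1, 10), -14) = Rational(-7, 5)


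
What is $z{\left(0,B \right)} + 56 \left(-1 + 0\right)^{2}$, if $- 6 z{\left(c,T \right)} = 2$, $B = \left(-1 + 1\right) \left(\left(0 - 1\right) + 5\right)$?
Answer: $\frac{167}{3} \approx 55.667$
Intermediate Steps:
$B = 0$ ($B = 0 \left(-1 + 5\right) = 0 \cdot 4 = 0$)
$z{\left(c,T \right)} = - \frac{1}{3}$ ($z{\left(c,T \right)} = \left(- \frac{1}{6}\right) 2 = - \frac{1}{3}$)
$z{\left(0,B \right)} + 56 \left(-1 + 0\right)^{2} = - \frac{1}{3} + 56 \left(-1 + 0\right)^{2} = - \frac{1}{3} + 56 \left(-1\right)^{2} = - \frac{1}{3} + 56 \cdot 1 = - \frac{1}{3} + 56 = \frac{167}{3}$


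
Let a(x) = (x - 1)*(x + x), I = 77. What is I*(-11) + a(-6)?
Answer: -763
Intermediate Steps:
a(x) = 2*x*(-1 + x) (a(x) = (-1 + x)*(2*x) = 2*x*(-1 + x))
I*(-11) + a(-6) = 77*(-11) + 2*(-6)*(-1 - 6) = -847 + 2*(-6)*(-7) = -847 + 84 = -763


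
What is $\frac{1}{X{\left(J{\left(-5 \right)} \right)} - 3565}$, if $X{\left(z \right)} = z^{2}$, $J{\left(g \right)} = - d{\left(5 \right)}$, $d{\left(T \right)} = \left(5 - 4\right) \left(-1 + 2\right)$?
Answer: $- \frac{1}{3564} \approx -0.00028058$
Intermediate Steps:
$d{\left(T \right)} = 1$ ($d{\left(T \right)} = 1 \cdot 1 = 1$)
$J{\left(g \right)} = -1$ ($J{\left(g \right)} = \left(-1\right) 1 = -1$)
$\frac{1}{X{\left(J{\left(-5 \right)} \right)} - 3565} = \frac{1}{\left(-1\right)^{2} - 3565} = \frac{1}{1 - 3565} = \frac{1}{-3564} = - \frac{1}{3564}$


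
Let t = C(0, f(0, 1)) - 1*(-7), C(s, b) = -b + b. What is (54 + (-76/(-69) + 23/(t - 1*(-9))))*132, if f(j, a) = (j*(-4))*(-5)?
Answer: 686609/92 ≈ 7463.1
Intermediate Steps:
f(j, a) = 20*j (f(j, a) = -4*j*(-5) = 20*j)
C(s, b) = 0
t = 7 (t = 0 - 1*(-7) = 0 + 7 = 7)
(54 + (-76/(-69) + 23/(t - 1*(-9))))*132 = (54 + (-76/(-69) + 23/(7 - 1*(-9))))*132 = (54 + (-76*(-1/69) + 23/(7 + 9)))*132 = (54 + (76/69 + 23/16))*132 = (54 + 2803/1104)*132 = (62419/1104)*132 = 686609/92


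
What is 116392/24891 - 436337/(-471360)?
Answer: 21907799129/3910873920 ≈ 5.6018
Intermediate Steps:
116392/24891 - 436337/(-471360) = 116392*(1/24891) - 436337*(-1/471360) = 116392/24891 + 436337/471360 = 21907799129/3910873920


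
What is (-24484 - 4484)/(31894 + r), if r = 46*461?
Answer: -2414/4425 ≈ -0.54554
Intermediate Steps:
r = 21206
(-24484 - 4484)/(31894 + r) = (-24484 - 4484)/(31894 + 21206) = -28968/53100 = -28968*1/53100 = -2414/4425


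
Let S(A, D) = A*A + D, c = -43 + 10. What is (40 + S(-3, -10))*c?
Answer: -1287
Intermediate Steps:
c = -33
S(A, D) = D + A² (S(A, D) = A² + D = D + A²)
(40 + S(-3, -10))*c = (40 + (-10 + (-3)²))*(-33) = (40 + (-10 + 9))*(-33) = (40 - 1)*(-33) = 39*(-33) = -1287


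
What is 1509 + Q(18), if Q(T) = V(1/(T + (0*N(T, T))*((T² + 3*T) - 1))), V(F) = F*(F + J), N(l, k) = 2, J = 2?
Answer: 488953/324 ≈ 1509.1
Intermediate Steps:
V(F) = F*(2 + F) (V(F) = F*(F + 2) = F*(2 + F))
Q(T) = (2 + 1/T)/T (Q(T) = (2 + 1/(T + (0*2)*((T² + 3*T) - 1)))/(T + (0*2)*((T² + 3*T) - 1)) = (2 + 1/(T + 0*(-1 + T² + 3*T)))/(T + 0*(-1 + T² + 3*T)) = (2 + 1/(T + 0))/(T + 0) = (2 + 1/T)/T)
1509 + Q(18) = 1509 + (1 + 2*18)/18² = 1509 + (1 + 36)/324 = 1509 + (1/324)*37 = 1509 + 37/324 = 488953/324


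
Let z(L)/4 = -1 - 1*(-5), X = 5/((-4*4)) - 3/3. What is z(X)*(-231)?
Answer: -3696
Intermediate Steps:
X = -21/16 (X = 5/(-16) - 3*1/3 = 5*(-1/16) - 1 = -5/16 - 1 = -21/16 ≈ -1.3125)
z(L) = 16 (z(L) = 4*(-1 - 1*(-5)) = 4*(-1 + 5) = 4*4 = 16)
z(X)*(-231) = 16*(-231) = -3696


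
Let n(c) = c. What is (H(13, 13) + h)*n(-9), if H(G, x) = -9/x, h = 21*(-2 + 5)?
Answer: -7290/13 ≈ -560.77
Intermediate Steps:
h = 63 (h = 21*3 = 63)
(H(13, 13) + h)*n(-9) = (-9/13 + 63)*(-9) = (810/13)*(-9) = -7290/13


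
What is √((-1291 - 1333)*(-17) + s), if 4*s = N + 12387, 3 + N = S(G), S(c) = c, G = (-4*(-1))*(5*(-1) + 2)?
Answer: √47701 ≈ 218.41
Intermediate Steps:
G = -12 (G = 4*(-5 + 2) = 4*(-3) = -12)
N = -15 (N = -3 - 12 = -15)
s = 3093 (s = (-15 + 12387)/4 = (¼)*12372 = 3093)
√((-1291 - 1333)*(-17) + s) = √((-1291 - 1333)*(-17) + 3093) = √(-2624*(-17) + 3093) = √(44608 + 3093) = √47701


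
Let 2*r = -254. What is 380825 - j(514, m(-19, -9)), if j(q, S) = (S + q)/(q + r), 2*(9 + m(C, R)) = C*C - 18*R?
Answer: 98252339/258 ≈ 3.8082e+5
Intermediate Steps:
r = -127 (r = (½)*(-254) = -127)
m(C, R) = -9 + C²/2 - 9*R (m(C, R) = -9 + (C*C - 18*R)/2 = -9 + (C² - 18*R)/2 = -9 + (C²/2 - 9*R) = -9 + C²/2 - 9*R)
j(q, S) = (S + q)/(-127 + q) (j(q, S) = (S + q)/(q - 127) = (S + q)/(-127 + q))
380825 - j(514, m(-19, -9)) = 380825 - ((-9 + (½)*(-19)² - 9*(-9)) + 514)/(-127 + 514) = 380825 - ((-9 + (½)*361 + 81) + 514)/387 = 380825 - ((-9 + 361/2 + 81) + 514)/387 = 380825 - (505/2 + 514)/387 = 380825 - 1533/(387*2) = 380825 - 1*511/258 = 380825 - 511/258 = 98252339/258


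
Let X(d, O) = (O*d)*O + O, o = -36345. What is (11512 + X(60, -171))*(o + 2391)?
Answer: -59956007154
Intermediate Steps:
X(d, O) = O + d*O**2 (X(d, O) = d*O**2 + O = O + d*O**2)
(11512 + X(60, -171))*(o + 2391) = (11512 - 171*(1 - 171*60))*(-36345 + 2391) = (11512 - 171*(1 - 10260))*(-33954) = (11512 - 171*(-10259))*(-33954) = (11512 + 1754289)*(-33954) = 1765801*(-33954) = -59956007154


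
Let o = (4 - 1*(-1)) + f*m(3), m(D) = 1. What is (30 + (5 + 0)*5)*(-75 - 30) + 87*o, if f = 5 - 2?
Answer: -5079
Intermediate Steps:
f = 3
o = 8 (o = (4 - 1*(-1)) + 3*1 = (4 + 1) + 3 = 5 + 3 = 8)
(30 + (5 + 0)*5)*(-75 - 30) + 87*o = (30 + (5 + 0)*5)*(-75 - 30) + 87*8 = (30 + 5*5)*(-105) + 696 = (30 + 25)*(-105) + 696 = 55*(-105) + 696 = -5775 + 696 = -5079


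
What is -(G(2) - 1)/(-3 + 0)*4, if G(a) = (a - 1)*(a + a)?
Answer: 4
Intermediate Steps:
G(a) = 2*a*(-1 + a) (G(a) = (-1 + a)*(2*a) = 2*a*(-1 + a))
-(G(2) - 1)/(-3 + 0)*4 = -(2*2*(-1 + 2) - 1)/(-3 + 0)*4 = -(2*2*1 - 1)/(-3)*4 = -(4 - 1)*(-1)/3*4 = -3*(-1)/3*4 = -1*(-1)*4 = 1*4 = 4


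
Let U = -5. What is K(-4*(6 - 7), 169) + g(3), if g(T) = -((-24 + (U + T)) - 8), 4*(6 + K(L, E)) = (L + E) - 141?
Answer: 36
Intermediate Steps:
K(L, E) = -165/4 + E/4 + L/4 (K(L, E) = -6 + ((L + E) - 141)/4 = -6 + ((E + L) - 141)/4 = -6 + (-141 + E + L)/4 = -6 + (-141/4 + E/4 + L/4) = -165/4 + E/4 + L/4)
g(T) = 37 - T (g(T) = -((-24 + (-5 + T)) - 8) = -((-29 + T) - 8) = -(-37 + T) = 37 - T)
K(-4*(6 - 7), 169) + g(3) = (-165/4 + (¼)*169 + (-4*(6 - 7))/4) + (37 - 1*3) = (-165/4 + 169/4 + (-4*(-1))/4) + (37 - 3) = (-165/4 + 169/4 + (¼)*4) + 34 = (-165/4 + 169/4 + 1) + 34 = 2 + 34 = 36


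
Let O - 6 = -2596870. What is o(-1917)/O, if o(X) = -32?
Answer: 1/81152 ≈ 1.2323e-5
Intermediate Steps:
O = -2596864 (O = 6 - 2596870 = -2596864)
o(-1917)/O = -32/(-2596864) = -32*(-1/2596864) = 1/81152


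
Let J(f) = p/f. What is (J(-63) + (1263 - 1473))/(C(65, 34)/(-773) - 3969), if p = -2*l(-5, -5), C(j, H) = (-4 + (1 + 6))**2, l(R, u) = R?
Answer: 5117260/96643449 ≈ 0.052950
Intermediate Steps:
C(j, H) = 9 (C(j, H) = (-4 + 7)**2 = 3**2 = 9)
p = 10 (p = -2*(-5) = 10)
J(f) = 10/f
(J(-63) + (1263 - 1473))/(C(65, 34)/(-773) - 3969) = (10/(-63) + (1263 - 1473))/(9/(-773) - 3969) = (10*(-1/63) - 210)/(9*(-1/773) - 3969) = (-10/63 - 210)/(-9/773 - 3969) = -13240/(63*(-3068046/773)) = -13240/63*(-773/3068046) = 5117260/96643449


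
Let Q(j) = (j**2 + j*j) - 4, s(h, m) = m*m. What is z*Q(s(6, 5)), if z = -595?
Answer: -741370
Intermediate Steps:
s(h, m) = m**2
Q(j) = -4 + 2*j**2 (Q(j) = (j**2 + j**2) - 4 = 2*j**2 - 4 = -4 + 2*j**2)
z*Q(s(6, 5)) = -595*(-4 + 2*(5**2)**2) = -595*(-4 + 2*25**2) = -595*(-4 + 2*625) = -595*(-4 + 1250) = -595*1246 = -741370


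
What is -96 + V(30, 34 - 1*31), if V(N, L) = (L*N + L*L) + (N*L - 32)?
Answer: 61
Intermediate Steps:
V(N, L) = -32 + L² + 2*L*N (V(N, L) = (L*N + L²) + (L*N - 32) = (L² + L*N) + (-32 + L*N) = -32 + L² + 2*L*N)
-96 + V(30, 34 - 1*31) = -96 + (-32 + (34 - 1*31)² + 2*(34 - 1*31)*30) = -96 + (-32 + (34 - 31)² + 2*(34 - 31)*30) = -96 + (-32 + 3² + 2*3*30) = -96 + (-32 + 9 + 180) = -96 + 157 = 61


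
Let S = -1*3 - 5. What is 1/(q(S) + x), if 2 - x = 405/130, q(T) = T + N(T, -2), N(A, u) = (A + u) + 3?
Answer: -26/419 ≈ -0.062052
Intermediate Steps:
N(A, u) = 3 + A + u
S = -8 (S = -3 - 5 = -8)
q(T) = 1 + 2*T (q(T) = T + (3 + T - 2) = T + (1 + T) = 1 + 2*T)
x = -29/26 (x = 2 - 405/130 = 2 - 1*81/26 = 2 - 81/26 = -29/26 ≈ -1.1154)
1/(q(S) + x) = 1/((1 + 2*(-8)) - 29/26) = 1/((1 - 16) - 29/26) = 1/(-15 - 29/26) = 1/(-419/26) = -26/419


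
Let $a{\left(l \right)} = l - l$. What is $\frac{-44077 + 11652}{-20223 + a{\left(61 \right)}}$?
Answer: $\frac{32425}{20223} \approx 1.6034$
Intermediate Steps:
$a{\left(l \right)} = 0$
$\frac{-44077 + 11652}{-20223 + a{\left(61 \right)}} = \frac{-44077 + 11652}{-20223 + 0} = - \frac{32425}{-20223} = \left(-32425\right) \left(- \frac{1}{20223}\right) = \frac{32425}{20223}$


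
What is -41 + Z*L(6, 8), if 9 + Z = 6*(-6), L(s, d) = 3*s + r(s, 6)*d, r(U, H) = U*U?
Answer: -13811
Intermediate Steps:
r(U, H) = U²
L(s, d) = 3*s + d*s² (L(s, d) = 3*s + s²*d = 3*s + d*s²)
Z = -45 (Z = -9 + 6*(-6) = -9 - 36 = -45)
-41 + Z*L(6, 8) = -41 - 270*(3 + 8*6) = -41 - 270*(3 + 48) = -41 - 270*51 = -41 - 45*306 = -41 - 13770 = -13811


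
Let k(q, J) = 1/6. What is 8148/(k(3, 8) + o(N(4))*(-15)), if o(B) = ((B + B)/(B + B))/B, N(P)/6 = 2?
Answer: -97776/13 ≈ -7521.2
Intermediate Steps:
k(q, J) = 1/6
N(P) = 12 (N(P) = 6*2 = 12)
o(B) = 1/B (o(B) = ((2*B)/((2*B)))/B = ((2*B)*(1/(2*B)))/B = 1/B)
8148/(k(3, 8) + o(N(4))*(-15)) = 8148/(1/6 - 15/12) = 8148/(1/6 + (1/12)*(-15)) = 8148/(1/6 - 5/4) = 8148/(-13/12) = 8148*(-12/13) = -97776/13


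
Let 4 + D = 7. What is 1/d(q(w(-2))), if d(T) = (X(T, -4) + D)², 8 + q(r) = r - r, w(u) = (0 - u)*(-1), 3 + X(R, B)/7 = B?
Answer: 1/2116 ≈ 0.00047259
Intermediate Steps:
X(R, B) = -21 + 7*B
D = 3 (D = -4 + 7 = 3)
w(u) = u (w(u) = -u*(-1) = u)
q(r) = -8 (q(r) = -8 + (r - r) = -8 + 0 = -8)
d(T) = 2116 (d(T) = ((-21 + 7*(-4)) + 3)² = ((-21 - 28) + 3)² = (-49 + 3)² = (-46)² = 2116)
1/d(q(w(-2))) = 1/2116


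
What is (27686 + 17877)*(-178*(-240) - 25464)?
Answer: 786235128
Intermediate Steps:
(27686 + 17877)*(-178*(-240) - 25464) = 45563*(42720 - 25464) = 45563*17256 = 786235128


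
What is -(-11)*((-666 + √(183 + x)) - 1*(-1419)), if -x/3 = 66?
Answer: 8283 + 11*I*√15 ≈ 8283.0 + 42.603*I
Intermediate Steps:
x = -198 (x = -3*66 = -198)
-(-11)*((-666 + √(183 + x)) - 1*(-1419)) = -(-11)*((-666 + √(183 - 198)) - 1*(-1419)) = -(-11)*((-666 + √(-15)) + 1419) = -(-11)*((-666 + I*√15) + 1419) = -(-11)*(753 + I*√15) = -(-8283 - 11*I*√15) = 8283 + 11*I*√15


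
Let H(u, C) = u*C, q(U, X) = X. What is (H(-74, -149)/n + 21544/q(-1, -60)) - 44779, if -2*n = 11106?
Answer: -1253313551/27765 ≈ -45140.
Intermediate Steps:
n = -5553 (n = -½*11106 = -5553)
H(u, C) = C*u
(H(-74, -149)/n + 21544/q(-1, -60)) - 44779 = (-149*(-74)/(-5553) + 21544/(-60)) - 44779 = (11026*(-1/5553) + 21544*(-1/60)) - 44779 = (-11026/5553 - 5386/15) - 44779 = -10024616/27765 - 44779 = -1253313551/27765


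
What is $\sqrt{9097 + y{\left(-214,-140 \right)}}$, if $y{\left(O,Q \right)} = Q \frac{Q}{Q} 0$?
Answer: $\sqrt{9097} \approx 95.378$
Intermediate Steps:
$y{\left(O,Q \right)} = 0$ ($y{\left(O,Q \right)} = Q 1 \cdot 0 = Q 0 = 0$)
$\sqrt{9097 + y{\left(-214,-140 \right)}} = \sqrt{9097 + 0} = \sqrt{9097}$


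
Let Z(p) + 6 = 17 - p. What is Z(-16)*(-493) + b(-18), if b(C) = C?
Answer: -13329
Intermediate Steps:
Z(p) = 11 - p (Z(p) = -6 + (17 - p) = 11 - p)
Z(-16)*(-493) + b(-18) = (11 - 1*(-16))*(-493) - 18 = (11 + 16)*(-493) - 18 = 27*(-493) - 18 = -13311 - 18 = -13329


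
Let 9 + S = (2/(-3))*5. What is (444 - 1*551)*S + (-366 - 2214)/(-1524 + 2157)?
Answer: 832769/633 ≈ 1315.6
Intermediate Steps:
S = -37/3 (S = -9 + (2/(-3))*5 = -9 + (2*(-1/3))*5 = -9 - 2/3*5 = -9 - 10/3 = -37/3 ≈ -12.333)
(444 - 1*551)*S + (-366 - 2214)/(-1524 + 2157) = (444 - 1*551)*(-37/3) + (-366 - 2214)/(-1524 + 2157) = (444 - 551)*(-37/3) - 2580/633 = -107*(-37/3) - 2580*1/633 = 3959/3 - 860/211 = 832769/633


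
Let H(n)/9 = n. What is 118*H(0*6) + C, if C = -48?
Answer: -48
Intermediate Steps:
H(n) = 9*n
118*H(0*6) + C = 118*(9*(0*6)) - 48 = 118*(9*0) - 48 = 118*0 - 48 = 0 - 48 = -48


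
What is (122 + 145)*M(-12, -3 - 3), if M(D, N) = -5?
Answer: -1335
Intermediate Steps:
(122 + 145)*M(-12, -3 - 3) = (122 + 145)*(-5) = 267*(-5) = -1335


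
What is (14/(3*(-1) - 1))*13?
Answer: -91/2 ≈ -45.500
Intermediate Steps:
(14/(3*(-1) - 1))*13 = (14/(-3 - 1))*13 = (14/(-4))*13 = -¼*14*13 = -7/2*13 = -91/2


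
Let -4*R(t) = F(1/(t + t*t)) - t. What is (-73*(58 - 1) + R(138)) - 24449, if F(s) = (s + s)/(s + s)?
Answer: -114303/4 ≈ -28576.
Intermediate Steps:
F(s) = 1 (F(s) = (2*s)/((2*s)) = (2*s)*(1/(2*s)) = 1)
R(t) = -1/4 + t/4 (R(t) = -(1 - t)/4 = -1/4 + t/4)
(-73*(58 - 1) + R(138)) - 24449 = (-73*(58 - 1) + (-1/4 + (1/4)*138)) - 24449 = (-73*57 + (-1/4 + 69/2)) - 24449 = (-4161 + 137/4) - 24449 = -16507/4 - 24449 = -114303/4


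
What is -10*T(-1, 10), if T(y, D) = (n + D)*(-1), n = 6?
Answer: 160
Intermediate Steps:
T(y, D) = -6 - D (T(y, D) = (6 + D)*(-1) = -6 - D)
-10*T(-1, 10) = -10*(-6 - 1*10) = -10*(-6 - 10) = -10*(-16) = 160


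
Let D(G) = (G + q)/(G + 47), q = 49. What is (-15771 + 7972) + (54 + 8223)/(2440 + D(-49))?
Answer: -19021283/2440 ≈ -7795.6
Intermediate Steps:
D(G) = (49 + G)/(47 + G) (D(G) = (G + 49)/(G + 47) = (49 + G)/(47 + G))
(-15771 + 7972) + (54 + 8223)/(2440 + D(-49)) = (-15771 + 7972) + (54 + 8223)/(2440 + (49 - 49)/(47 - 49)) = -7799 + 8277/(2440 + 0/(-2)) = -7799 + 8277/(2440 - 1/2*0) = -7799 + 8277/(2440 + 0) = -7799 + 8277/2440 = -19021283/2440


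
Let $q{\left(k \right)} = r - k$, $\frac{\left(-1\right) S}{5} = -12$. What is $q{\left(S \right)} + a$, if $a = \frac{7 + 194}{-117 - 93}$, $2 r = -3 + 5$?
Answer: $- \frac{4197}{70} \approx -59.957$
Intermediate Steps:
$S = 60$ ($S = \left(-5\right) \left(-12\right) = 60$)
$r = 1$ ($r = \frac{-3 + 5}{2} = \frac{1}{2} \cdot 2 = 1$)
$q{\left(k \right)} = 1 - k$
$a = - \frac{67}{70}$ ($a = \frac{201}{-210} = 201 \left(- \frac{1}{210}\right) = - \frac{67}{70} \approx -0.95714$)
$q{\left(S \right)} + a = \left(1 - 60\right) - \frac{67}{70} = -59 - \frac{67}{70} = - \frac{4197}{70}$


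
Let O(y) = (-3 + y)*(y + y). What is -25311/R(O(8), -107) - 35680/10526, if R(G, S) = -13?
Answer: 10229221/5263 ≈ 1943.6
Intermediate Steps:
O(y) = 2*y*(-3 + y) (O(y) = (-3 + y)*(2*y) = 2*y*(-3 + y))
-25311/R(O(8), -107) - 35680/10526 = -25311/(-13) - 35680/10526 = -25311*(-1/13) - 35680*1/10526 = 1947 - 17840/5263 = 10229221/5263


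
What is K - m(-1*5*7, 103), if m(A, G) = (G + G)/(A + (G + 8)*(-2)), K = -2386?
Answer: -612996/257 ≈ -2385.2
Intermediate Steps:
m(A, G) = 2*G/(-16 + A - 2*G) (m(A, G) = (2*G)/(A + (8 + G)*(-2)) = (2*G)/(A + (-16 - 2*G)) = (2*G)/(-16 + A - 2*G) = 2*G/(-16 + A - 2*G))
K - m(-1*5*7, 103) = -2386 - 2*103/(-16 - 1*5*7 - 2*103) = -2386 - 2*103/(-16 - 5*7 - 206) = -2386 - 2*103/(-16 - 35 - 206) = -2386 - 2*103/(-257) = -2386 - 2*103*(-1)/257 = -2386 - 1*(-206/257) = -2386 + 206/257 = -612996/257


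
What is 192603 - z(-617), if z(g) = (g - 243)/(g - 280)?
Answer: 172764031/897 ≈ 1.9260e+5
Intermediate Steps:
z(g) = (-243 + g)/(-280 + g)
192603 - z(-617) = 192603 - (-243 - 617)/(-280 - 617) = 192603 - (-860)/(-897) = 192603 - (-1)*(-860)/897 = 192603 - 1*860/897 = 192603 - 860/897 = 172764031/897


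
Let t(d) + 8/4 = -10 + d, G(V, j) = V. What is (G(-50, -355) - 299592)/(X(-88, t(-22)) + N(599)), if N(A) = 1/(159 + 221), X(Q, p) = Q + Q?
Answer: 113863960/66879 ≈ 1702.5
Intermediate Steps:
t(d) = -12 + d (t(d) = -2 + (-10 + d) = -12 + d)
X(Q, p) = 2*Q
N(A) = 1/380
(G(-50, -355) - 299592)/(X(-88, t(-22)) + N(599)) = (-50 - 299592)/(2*(-88) + 1/380) = -299642/(-176 + 1/380) = -299642/(-66879/380) = -299642*(-380/66879) = 113863960/66879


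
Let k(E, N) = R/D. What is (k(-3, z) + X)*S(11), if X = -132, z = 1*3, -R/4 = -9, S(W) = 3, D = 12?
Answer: -387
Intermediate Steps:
R = 36 (R = -4*(-9) = 36)
z = 3
k(E, N) = 3 (k(E, N) = 36/12 = 36*(1/12) = 3)
(k(-3, z) + X)*S(11) = (3 - 132)*3 = -129*3 = -387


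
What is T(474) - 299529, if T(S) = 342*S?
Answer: -137421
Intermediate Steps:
T(474) - 299529 = 342*474 - 299529 = 162108 - 299529 = -137421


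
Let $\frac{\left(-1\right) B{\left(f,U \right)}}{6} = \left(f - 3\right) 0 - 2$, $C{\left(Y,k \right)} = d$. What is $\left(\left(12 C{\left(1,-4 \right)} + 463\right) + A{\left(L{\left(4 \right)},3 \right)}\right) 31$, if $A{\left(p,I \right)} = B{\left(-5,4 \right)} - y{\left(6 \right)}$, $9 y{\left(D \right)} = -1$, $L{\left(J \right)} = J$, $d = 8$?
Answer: $\frac{159340}{9} \approx 17704.0$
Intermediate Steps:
$C{\left(Y,k \right)} = 8$
$y{\left(D \right)} = - \frac{1}{9}$ ($y{\left(D \right)} = \frac{1}{9} \left(-1\right) = - \frac{1}{9}$)
$B{\left(f,U \right)} = 12$ ($B{\left(f,U \right)} = - 6 \left(\left(f - 3\right) 0 - 2\right) = - 6 \left(\left(-3 + f\right) 0 - 2\right) = - 6 \left(0 - 2\right) = \left(-6\right) \left(-2\right) = 12$)
$A{\left(p,I \right)} = \frac{109}{9}$ ($A{\left(p,I \right)} = 12 - - \frac{1}{9} = 12 + \frac{1}{9} = \frac{109}{9}$)
$\left(\left(12 C{\left(1,-4 \right)} + 463\right) + A{\left(L{\left(4 \right)},3 \right)}\right) 31 = \left(\left(12 \cdot 8 + 463\right) + \frac{109}{9}\right) 31 = \left(\left(96 + 463\right) + \frac{109}{9}\right) 31 = \left(559 + \frac{109}{9}\right) 31 = \frac{5140}{9} \cdot 31 = \frac{159340}{9}$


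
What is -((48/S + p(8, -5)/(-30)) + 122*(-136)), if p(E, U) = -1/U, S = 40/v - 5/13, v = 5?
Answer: 9122137/550 ≈ 16586.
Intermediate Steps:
S = 99/13 (S = 40/5 - 5/13 = 40*(⅕) - 5*1/13 = 8 - 5/13 = 99/13 ≈ 7.6154)
-((48/S + p(8, -5)/(-30)) + 122*(-136)) = -((48/(99/13) - 1/(-5)/(-30)) + 122*(-136)) = -((48*(13/99) - 1*(-⅕)*(-1/30)) - 16592) = -((208/33 + (⅕)*(-1/30)) - 16592) = -((208/33 - 1/150) - 16592) = -(3463/550 - 16592) = -1*(-9122137/550) = 9122137/550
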